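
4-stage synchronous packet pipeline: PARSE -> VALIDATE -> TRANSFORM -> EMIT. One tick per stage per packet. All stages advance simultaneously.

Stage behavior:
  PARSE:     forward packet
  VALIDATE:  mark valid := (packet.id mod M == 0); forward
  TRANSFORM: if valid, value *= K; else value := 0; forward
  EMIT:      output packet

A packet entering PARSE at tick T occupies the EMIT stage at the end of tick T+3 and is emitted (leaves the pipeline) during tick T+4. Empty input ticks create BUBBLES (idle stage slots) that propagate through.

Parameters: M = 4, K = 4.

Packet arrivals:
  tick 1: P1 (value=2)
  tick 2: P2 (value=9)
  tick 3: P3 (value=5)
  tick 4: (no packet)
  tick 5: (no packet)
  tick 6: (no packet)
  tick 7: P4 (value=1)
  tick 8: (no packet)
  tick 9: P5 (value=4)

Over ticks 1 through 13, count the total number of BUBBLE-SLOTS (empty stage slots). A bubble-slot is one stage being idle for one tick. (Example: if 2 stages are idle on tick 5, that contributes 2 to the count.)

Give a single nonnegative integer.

Tick 1: [PARSE:P1(v=2,ok=F), VALIDATE:-, TRANSFORM:-, EMIT:-] out:-; bubbles=3
Tick 2: [PARSE:P2(v=9,ok=F), VALIDATE:P1(v=2,ok=F), TRANSFORM:-, EMIT:-] out:-; bubbles=2
Tick 3: [PARSE:P3(v=5,ok=F), VALIDATE:P2(v=9,ok=F), TRANSFORM:P1(v=0,ok=F), EMIT:-] out:-; bubbles=1
Tick 4: [PARSE:-, VALIDATE:P3(v=5,ok=F), TRANSFORM:P2(v=0,ok=F), EMIT:P1(v=0,ok=F)] out:-; bubbles=1
Tick 5: [PARSE:-, VALIDATE:-, TRANSFORM:P3(v=0,ok=F), EMIT:P2(v=0,ok=F)] out:P1(v=0); bubbles=2
Tick 6: [PARSE:-, VALIDATE:-, TRANSFORM:-, EMIT:P3(v=0,ok=F)] out:P2(v=0); bubbles=3
Tick 7: [PARSE:P4(v=1,ok=F), VALIDATE:-, TRANSFORM:-, EMIT:-] out:P3(v=0); bubbles=3
Tick 8: [PARSE:-, VALIDATE:P4(v=1,ok=T), TRANSFORM:-, EMIT:-] out:-; bubbles=3
Tick 9: [PARSE:P5(v=4,ok=F), VALIDATE:-, TRANSFORM:P4(v=4,ok=T), EMIT:-] out:-; bubbles=2
Tick 10: [PARSE:-, VALIDATE:P5(v=4,ok=F), TRANSFORM:-, EMIT:P4(v=4,ok=T)] out:-; bubbles=2
Tick 11: [PARSE:-, VALIDATE:-, TRANSFORM:P5(v=0,ok=F), EMIT:-] out:P4(v=4); bubbles=3
Tick 12: [PARSE:-, VALIDATE:-, TRANSFORM:-, EMIT:P5(v=0,ok=F)] out:-; bubbles=3
Tick 13: [PARSE:-, VALIDATE:-, TRANSFORM:-, EMIT:-] out:P5(v=0); bubbles=4
Total bubble-slots: 32

Answer: 32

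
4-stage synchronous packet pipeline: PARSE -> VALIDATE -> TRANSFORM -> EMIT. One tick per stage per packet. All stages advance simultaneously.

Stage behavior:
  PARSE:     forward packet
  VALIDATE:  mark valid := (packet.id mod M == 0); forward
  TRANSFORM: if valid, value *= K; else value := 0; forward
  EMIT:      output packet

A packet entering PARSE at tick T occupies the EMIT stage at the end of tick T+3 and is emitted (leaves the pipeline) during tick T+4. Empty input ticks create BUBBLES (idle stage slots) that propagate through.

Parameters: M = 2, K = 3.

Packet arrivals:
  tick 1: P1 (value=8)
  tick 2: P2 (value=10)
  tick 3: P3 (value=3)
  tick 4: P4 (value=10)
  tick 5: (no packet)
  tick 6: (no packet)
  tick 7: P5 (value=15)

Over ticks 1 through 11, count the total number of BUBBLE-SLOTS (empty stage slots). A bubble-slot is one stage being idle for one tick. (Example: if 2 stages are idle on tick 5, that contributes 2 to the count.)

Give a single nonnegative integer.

Tick 1: [PARSE:P1(v=8,ok=F), VALIDATE:-, TRANSFORM:-, EMIT:-] out:-; bubbles=3
Tick 2: [PARSE:P2(v=10,ok=F), VALIDATE:P1(v=8,ok=F), TRANSFORM:-, EMIT:-] out:-; bubbles=2
Tick 3: [PARSE:P3(v=3,ok=F), VALIDATE:P2(v=10,ok=T), TRANSFORM:P1(v=0,ok=F), EMIT:-] out:-; bubbles=1
Tick 4: [PARSE:P4(v=10,ok=F), VALIDATE:P3(v=3,ok=F), TRANSFORM:P2(v=30,ok=T), EMIT:P1(v=0,ok=F)] out:-; bubbles=0
Tick 5: [PARSE:-, VALIDATE:P4(v=10,ok=T), TRANSFORM:P3(v=0,ok=F), EMIT:P2(v=30,ok=T)] out:P1(v=0); bubbles=1
Tick 6: [PARSE:-, VALIDATE:-, TRANSFORM:P4(v=30,ok=T), EMIT:P3(v=0,ok=F)] out:P2(v=30); bubbles=2
Tick 7: [PARSE:P5(v=15,ok=F), VALIDATE:-, TRANSFORM:-, EMIT:P4(v=30,ok=T)] out:P3(v=0); bubbles=2
Tick 8: [PARSE:-, VALIDATE:P5(v=15,ok=F), TRANSFORM:-, EMIT:-] out:P4(v=30); bubbles=3
Tick 9: [PARSE:-, VALIDATE:-, TRANSFORM:P5(v=0,ok=F), EMIT:-] out:-; bubbles=3
Tick 10: [PARSE:-, VALIDATE:-, TRANSFORM:-, EMIT:P5(v=0,ok=F)] out:-; bubbles=3
Tick 11: [PARSE:-, VALIDATE:-, TRANSFORM:-, EMIT:-] out:P5(v=0); bubbles=4
Total bubble-slots: 24

Answer: 24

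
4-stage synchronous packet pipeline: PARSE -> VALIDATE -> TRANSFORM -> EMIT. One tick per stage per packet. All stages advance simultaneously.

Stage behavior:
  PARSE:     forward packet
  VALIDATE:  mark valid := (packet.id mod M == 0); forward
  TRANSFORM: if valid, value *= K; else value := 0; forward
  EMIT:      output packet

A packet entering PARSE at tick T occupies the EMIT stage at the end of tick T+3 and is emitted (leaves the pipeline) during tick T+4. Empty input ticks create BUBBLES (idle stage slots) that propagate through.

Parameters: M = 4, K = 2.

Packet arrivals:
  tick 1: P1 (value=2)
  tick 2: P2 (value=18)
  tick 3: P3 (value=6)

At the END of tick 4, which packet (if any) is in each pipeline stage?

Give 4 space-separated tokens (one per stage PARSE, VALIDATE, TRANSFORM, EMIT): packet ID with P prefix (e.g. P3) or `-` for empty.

Answer: - P3 P2 P1

Derivation:
Tick 1: [PARSE:P1(v=2,ok=F), VALIDATE:-, TRANSFORM:-, EMIT:-] out:-; in:P1
Tick 2: [PARSE:P2(v=18,ok=F), VALIDATE:P1(v=2,ok=F), TRANSFORM:-, EMIT:-] out:-; in:P2
Tick 3: [PARSE:P3(v=6,ok=F), VALIDATE:P2(v=18,ok=F), TRANSFORM:P1(v=0,ok=F), EMIT:-] out:-; in:P3
Tick 4: [PARSE:-, VALIDATE:P3(v=6,ok=F), TRANSFORM:P2(v=0,ok=F), EMIT:P1(v=0,ok=F)] out:-; in:-
At end of tick 4: ['-', 'P3', 'P2', 'P1']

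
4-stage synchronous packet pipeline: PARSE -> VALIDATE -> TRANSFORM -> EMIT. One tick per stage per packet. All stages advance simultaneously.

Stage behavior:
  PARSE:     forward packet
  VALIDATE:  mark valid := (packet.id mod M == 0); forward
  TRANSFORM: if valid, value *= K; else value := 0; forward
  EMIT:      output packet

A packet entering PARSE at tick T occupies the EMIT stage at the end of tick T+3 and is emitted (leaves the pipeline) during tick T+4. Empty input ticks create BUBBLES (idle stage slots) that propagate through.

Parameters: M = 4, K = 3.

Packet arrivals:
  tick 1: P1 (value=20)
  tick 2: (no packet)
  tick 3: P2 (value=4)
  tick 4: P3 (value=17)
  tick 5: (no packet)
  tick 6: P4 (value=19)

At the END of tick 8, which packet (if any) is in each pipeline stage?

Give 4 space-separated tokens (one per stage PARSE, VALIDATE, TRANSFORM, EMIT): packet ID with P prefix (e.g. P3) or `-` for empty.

Answer: - - P4 -

Derivation:
Tick 1: [PARSE:P1(v=20,ok=F), VALIDATE:-, TRANSFORM:-, EMIT:-] out:-; in:P1
Tick 2: [PARSE:-, VALIDATE:P1(v=20,ok=F), TRANSFORM:-, EMIT:-] out:-; in:-
Tick 3: [PARSE:P2(v=4,ok=F), VALIDATE:-, TRANSFORM:P1(v=0,ok=F), EMIT:-] out:-; in:P2
Tick 4: [PARSE:P3(v=17,ok=F), VALIDATE:P2(v=4,ok=F), TRANSFORM:-, EMIT:P1(v=0,ok=F)] out:-; in:P3
Tick 5: [PARSE:-, VALIDATE:P3(v=17,ok=F), TRANSFORM:P2(v=0,ok=F), EMIT:-] out:P1(v=0); in:-
Tick 6: [PARSE:P4(v=19,ok=F), VALIDATE:-, TRANSFORM:P3(v=0,ok=F), EMIT:P2(v=0,ok=F)] out:-; in:P4
Tick 7: [PARSE:-, VALIDATE:P4(v=19,ok=T), TRANSFORM:-, EMIT:P3(v=0,ok=F)] out:P2(v=0); in:-
Tick 8: [PARSE:-, VALIDATE:-, TRANSFORM:P4(v=57,ok=T), EMIT:-] out:P3(v=0); in:-
At end of tick 8: ['-', '-', 'P4', '-']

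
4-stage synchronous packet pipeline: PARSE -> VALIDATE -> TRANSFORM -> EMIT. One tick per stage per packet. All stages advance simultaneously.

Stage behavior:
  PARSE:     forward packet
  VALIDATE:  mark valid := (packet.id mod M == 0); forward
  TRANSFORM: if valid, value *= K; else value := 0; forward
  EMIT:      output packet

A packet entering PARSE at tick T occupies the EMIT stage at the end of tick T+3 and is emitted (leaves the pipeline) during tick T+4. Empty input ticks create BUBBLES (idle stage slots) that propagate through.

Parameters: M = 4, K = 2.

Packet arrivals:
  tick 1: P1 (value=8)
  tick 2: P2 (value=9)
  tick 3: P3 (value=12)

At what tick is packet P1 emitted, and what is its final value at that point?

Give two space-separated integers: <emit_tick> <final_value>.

Answer: 5 0

Derivation:
Tick 1: [PARSE:P1(v=8,ok=F), VALIDATE:-, TRANSFORM:-, EMIT:-] out:-; in:P1
Tick 2: [PARSE:P2(v=9,ok=F), VALIDATE:P1(v=8,ok=F), TRANSFORM:-, EMIT:-] out:-; in:P2
Tick 3: [PARSE:P3(v=12,ok=F), VALIDATE:P2(v=9,ok=F), TRANSFORM:P1(v=0,ok=F), EMIT:-] out:-; in:P3
Tick 4: [PARSE:-, VALIDATE:P3(v=12,ok=F), TRANSFORM:P2(v=0,ok=F), EMIT:P1(v=0,ok=F)] out:-; in:-
Tick 5: [PARSE:-, VALIDATE:-, TRANSFORM:P3(v=0,ok=F), EMIT:P2(v=0,ok=F)] out:P1(v=0); in:-
Tick 6: [PARSE:-, VALIDATE:-, TRANSFORM:-, EMIT:P3(v=0,ok=F)] out:P2(v=0); in:-
Tick 7: [PARSE:-, VALIDATE:-, TRANSFORM:-, EMIT:-] out:P3(v=0); in:-
P1: arrives tick 1, valid=False (id=1, id%4=1), emit tick 5, final value 0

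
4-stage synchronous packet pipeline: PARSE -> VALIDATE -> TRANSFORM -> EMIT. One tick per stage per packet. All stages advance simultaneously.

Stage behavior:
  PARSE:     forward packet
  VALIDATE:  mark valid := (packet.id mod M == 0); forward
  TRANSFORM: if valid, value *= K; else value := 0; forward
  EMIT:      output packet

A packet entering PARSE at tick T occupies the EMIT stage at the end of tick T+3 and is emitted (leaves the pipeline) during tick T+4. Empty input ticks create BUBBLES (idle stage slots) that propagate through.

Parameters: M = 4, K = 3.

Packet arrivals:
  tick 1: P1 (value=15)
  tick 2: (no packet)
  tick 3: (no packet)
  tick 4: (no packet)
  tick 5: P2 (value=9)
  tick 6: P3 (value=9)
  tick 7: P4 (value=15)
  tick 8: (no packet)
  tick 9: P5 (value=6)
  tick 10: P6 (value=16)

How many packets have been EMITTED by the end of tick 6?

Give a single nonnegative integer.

Tick 1: [PARSE:P1(v=15,ok=F), VALIDATE:-, TRANSFORM:-, EMIT:-] out:-; in:P1
Tick 2: [PARSE:-, VALIDATE:P1(v=15,ok=F), TRANSFORM:-, EMIT:-] out:-; in:-
Tick 3: [PARSE:-, VALIDATE:-, TRANSFORM:P1(v=0,ok=F), EMIT:-] out:-; in:-
Tick 4: [PARSE:-, VALIDATE:-, TRANSFORM:-, EMIT:P1(v=0,ok=F)] out:-; in:-
Tick 5: [PARSE:P2(v=9,ok=F), VALIDATE:-, TRANSFORM:-, EMIT:-] out:P1(v=0); in:P2
Tick 6: [PARSE:P3(v=9,ok=F), VALIDATE:P2(v=9,ok=F), TRANSFORM:-, EMIT:-] out:-; in:P3
Emitted by tick 6: ['P1']

Answer: 1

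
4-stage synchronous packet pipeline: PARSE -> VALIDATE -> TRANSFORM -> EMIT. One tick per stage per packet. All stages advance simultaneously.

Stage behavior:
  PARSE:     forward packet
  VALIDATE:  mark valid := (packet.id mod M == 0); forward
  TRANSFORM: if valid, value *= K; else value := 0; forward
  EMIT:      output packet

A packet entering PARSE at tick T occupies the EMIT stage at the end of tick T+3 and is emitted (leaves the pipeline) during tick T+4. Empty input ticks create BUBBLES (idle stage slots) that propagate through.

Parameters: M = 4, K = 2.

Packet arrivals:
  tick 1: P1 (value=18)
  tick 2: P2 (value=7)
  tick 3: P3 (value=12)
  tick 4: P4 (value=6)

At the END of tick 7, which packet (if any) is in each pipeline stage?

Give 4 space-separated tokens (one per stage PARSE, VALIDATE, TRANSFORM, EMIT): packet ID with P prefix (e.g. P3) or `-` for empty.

Tick 1: [PARSE:P1(v=18,ok=F), VALIDATE:-, TRANSFORM:-, EMIT:-] out:-; in:P1
Tick 2: [PARSE:P2(v=7,ok=F), VALIDATE:P1(v=18,ok=F), TRANSFORM:-, EMIT:-] out:-; in:P2
Tick 3: [PARSE:P3(v=12,ok=F), VALIDATE:P2(v=7,ok=F), TRANSFORM:P1(v=0,ok=F), EMIT:-] out:-; in:P3
Tick 4: [PARSE:P4(v=6,ok=F), VALIDATE:P3(v=12,ok=F), TRANSFORM:P2(v=0,ok=F), EMIT:P1(v=0,ok=F)] out:-; in:P4
Tick 5: [PARSE:-, VALIDATE:P4(v=6,ok=T), TRANSFORM:P3(v=0,ok=F), EMIT:P2(v=0,ok=F)] out:P1(v=0); in:-
Tick 6: [PARSE:-, VALIDATE:-, TRANSFORM:P4(v=12,ok=T), EMIT:P3(v=0,ok=F)] out:P2(v=0); in:-
Tick 7: [PARSE:-, VALIDATE:-, TRANSFORM:-, EMIT:P4(v=12,ok=T)] out:P3(v=0); in:-
At end of tick 7: ['-', '-', '-', 'P4']

Answer: - - - P4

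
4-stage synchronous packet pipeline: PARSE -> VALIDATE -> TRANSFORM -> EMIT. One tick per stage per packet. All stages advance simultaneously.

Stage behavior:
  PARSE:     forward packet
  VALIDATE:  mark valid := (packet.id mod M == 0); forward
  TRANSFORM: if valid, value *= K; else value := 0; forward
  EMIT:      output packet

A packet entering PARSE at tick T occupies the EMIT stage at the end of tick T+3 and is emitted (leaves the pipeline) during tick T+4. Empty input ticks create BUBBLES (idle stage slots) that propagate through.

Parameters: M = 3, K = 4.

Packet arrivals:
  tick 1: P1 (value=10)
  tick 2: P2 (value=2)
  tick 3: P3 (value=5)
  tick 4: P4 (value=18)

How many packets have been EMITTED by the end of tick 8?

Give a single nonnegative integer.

Tick 1: [PARSE:P1(v=10,ok=F), VALIDATE:-, TRANSFORM:-, EMIT:-] out:-; in:P1
Tick 2: [PARSE:P2(v=2,ok=F), VALIDATE:P1(v=10,ok=F), TRANSFORM:-, EMIT:-] out:-; in:P2
Tick 3: [PARSE:P3(v=5,ok=F), VALIDATE:P2(v=2,ok=F), TRANSFORM:P1(v=0,ok=F), EMIT:-] out:-; in:P3
Tick 4: [PARSE:P4(v=18,ok=F), VALIDATE:P3(v=5,ok=T), TRANSFORM:P2(v=0,ok=F), EMIT:P1(v=0,ok=F)] out:-; in:P4
Tick 5: [PARSE:-, VALIDATE:P4(v=18,ok=F), TRANSFORM:P3(v=20,ok=T), EMIT:P2(v=0,ok=F)] out:P1(v=0); in:-
Tick 6: [PARSE:-, VALIDATE:-, TRANSFORM:P4(v=0,ok=F), EMIT:P3(v=20,ok=T)] out:P2(v=0); in:-
Tick 7: [PARSE:-, VALIDATE:-, TRANSFORM:-, EMIT:P4(v=0,ok=F)] out:P3(v=20); in:-
Tick 8: [PARSE:-, VALIDATE:-, TRANSFORM:-, EMIT:-] out:P4(v=0); in:-
Emitted by tick 8: ['P1', 'P2', 'P3', 'P4']

Answer: 4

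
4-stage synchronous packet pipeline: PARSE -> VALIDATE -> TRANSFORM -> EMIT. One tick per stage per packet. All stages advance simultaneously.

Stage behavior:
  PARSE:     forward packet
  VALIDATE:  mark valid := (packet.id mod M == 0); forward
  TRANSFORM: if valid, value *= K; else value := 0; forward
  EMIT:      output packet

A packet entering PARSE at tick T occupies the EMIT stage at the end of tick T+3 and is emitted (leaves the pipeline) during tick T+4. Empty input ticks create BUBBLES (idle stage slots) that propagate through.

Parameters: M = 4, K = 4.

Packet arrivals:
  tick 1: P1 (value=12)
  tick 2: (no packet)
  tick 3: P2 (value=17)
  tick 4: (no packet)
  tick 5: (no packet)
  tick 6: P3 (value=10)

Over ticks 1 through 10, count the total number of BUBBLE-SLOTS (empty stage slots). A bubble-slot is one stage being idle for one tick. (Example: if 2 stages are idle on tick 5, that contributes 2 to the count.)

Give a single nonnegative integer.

Tick 1: [PARSE:P1(v=12,ok=F), VALIDATE:-, TRANSFORM:-, EMIT:-] out:-; bubbles=3
Tick 2: [PARSE:-, VALIDATE:P1(v=12,ok=F), TRANSFORM:-, EMIT:-] out:-; bubbles=3
Tick 3: [PARSE:P2(v=17,ok=F), VALIDATE:-, TRANSFORM:P1(v=0,ok=F), EMIT:-] out:-; bubbles=2
Tick 4: [PARSE:-, VALIDATE:P2(v=17,ok=F), TRANSFORM:-, EMIT:P1(v=0,ok=F)] out:-; bubbles=2
Tick 5: [PARSE:-, VALIDATE:-, TRANSFORM:P2(v=0,ok=F), EMIT:-] out:P1(v=0); bubbles=3
Tick 6: [PARSE:P3(v=10,ok=F), VALIDATE:-, TRANSFORM:-, EMIT:P2(v=0,ok=F)] out:-; bubbles=2
Tick 7: [PARSE:-, VALIDATE:P3(v=10,ok=F), TRANSFORM:-, EMIT:-] out:P2(v=0); bubbles=3
Tick 8: [PARSE:-, VALIDATE:-, TRANSFORM:P3(v=0,ok=F), EMIT:-] out:-; bubbles=3
Tick 9: [PARSE:-, VALIDATE:-, TRANSFORM:-, EMIT:P3(v=0,ok=F)] out:-; bubbles=3
Tick 10: [PARSE:-, VALIDATE:-, TRANSFORM:-, EMIT:-] out:P3(v=0); bubbles=4
Total bubble-slots: 28

Answer: 28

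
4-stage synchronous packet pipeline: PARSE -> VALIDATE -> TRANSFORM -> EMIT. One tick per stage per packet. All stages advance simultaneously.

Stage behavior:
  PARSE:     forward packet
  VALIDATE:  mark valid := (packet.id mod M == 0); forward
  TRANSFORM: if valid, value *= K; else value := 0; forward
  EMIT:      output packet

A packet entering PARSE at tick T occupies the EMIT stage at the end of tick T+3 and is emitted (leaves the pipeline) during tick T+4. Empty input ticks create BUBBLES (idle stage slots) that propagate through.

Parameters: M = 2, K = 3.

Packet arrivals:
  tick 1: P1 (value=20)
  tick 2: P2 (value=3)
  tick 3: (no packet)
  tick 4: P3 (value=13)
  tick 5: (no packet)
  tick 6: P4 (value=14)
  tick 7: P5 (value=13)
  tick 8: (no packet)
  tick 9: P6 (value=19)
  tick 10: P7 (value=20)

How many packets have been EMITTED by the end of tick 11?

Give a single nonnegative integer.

Tick 1: [PARSE:P1(v=20,ok=F), VALIDATE:-, TRANSFORM:-, EMIT:-] out:-; in:P1
Tick 2: [PARSE:P2(v=3,ok=F), VALIDATE:P1(v=20,ok=F), TRANSFORM:-, EMIT:-] out:-; in:P2
Tick 3: [PARSE:-, VALIDATE:P2(v=3,ok=T), TRANSFORM:P1(v=0,ok=F), EMIT:-] out:-; in:-
Tick 4: [PARSE:P3(v=13,ok=F), VALIDATE:-, TRANSFORM:P2(v=9,ok=T), EMIT:P1(v=0,ok=F)] out:-; in:P3
Tick 5: [PARSE:-, VALIDATE:P3(v=13,ok=F), TRANSFORM:-, EMIT:P2(v=9,ok=T)] out:P1(v=0); in:-
Tick 6: [PARSE:P4(v=14,ok=F), VALIDATE:-, TRANSFORM:P3(v=0,ok=F), EMIT:-] out:P2(v=9); in:P4
Tick 7: [PARSE:P5(v=13,ok=F), VALIDATE:P4(v=14,ok=T), TRANSFORM:-, EMIT:P3(v=0,ok=F)] out:-; in:P5
Tick 8: [PARSE:-, VALIDATE:P5(v=13,ok=F), TRANSFORM:P4(v=42,ok=T), EMIT:-] out:P3(v=0); in:-
Tick 9: [PARSE:P6(v=19,ok=F), VALIDATE:-, TRANSFORM:P5(v=0,ok=F), EMIT:P4(v=42,ok=T)] out:-; in:P6
Tick 10: [PARSE:P7(v=20,ok=F), VALIDATE:P6(v=19,ok=T), TRANSFORM:-, EMIT:P5(v=0,ok=F)] out:P4(v=42); in:P7
Tick 11: [PARSE:-, VALIDATE:P7(v=20,ok=F), TRANSFORM:P6(v=57,ok=T), EMIT:-] out:P5(v=0); in:-
Emitted by tick 11: ['P1', 'P2', 'P3', 'P4', 'P5']

Answer: 5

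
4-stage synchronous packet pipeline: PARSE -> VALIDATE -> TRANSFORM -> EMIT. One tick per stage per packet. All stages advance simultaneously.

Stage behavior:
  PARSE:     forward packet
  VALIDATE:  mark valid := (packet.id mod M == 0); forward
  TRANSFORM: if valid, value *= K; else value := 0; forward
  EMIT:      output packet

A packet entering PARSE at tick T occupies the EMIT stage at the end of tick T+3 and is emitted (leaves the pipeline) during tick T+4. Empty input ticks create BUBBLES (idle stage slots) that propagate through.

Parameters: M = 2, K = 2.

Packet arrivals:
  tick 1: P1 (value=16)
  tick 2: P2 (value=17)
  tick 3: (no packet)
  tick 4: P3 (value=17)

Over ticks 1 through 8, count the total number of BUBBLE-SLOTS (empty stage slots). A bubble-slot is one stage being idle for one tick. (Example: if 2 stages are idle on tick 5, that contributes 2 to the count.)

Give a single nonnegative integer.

Answer: 20

Derivation:
Tick 1: [PARSE:P1(v=16,ok=F), VALIDATE:-, TRANSFORM:-, EMIT:-] out:-; bubbles=3
Tick 2: [PARSE:P2(v=17,ok=F), VALIDATE:P1(v=16,ok=F), TRANSFORM:-, EMIT:-] out:-; bubbles=2
Tick 3: [PARSE:-, VALIDATE:P2(v=17,ok=T), TRANSFORM:P1(v=0,ok=F), EMIT:-] out:-; bubbles=2
Tick 4: [PARSE:P3(v=17,ok=F), VALIDATE:-, TRANSFORM:P2(v=34,ok=T), EMIT:P1(v=0,ok=F)] out:-; bubbles=1
Tick 5: [PARSE:-, VALIDATE:P3(v=17,ok=F), TRANSFORM:-, EMIT:P2(v=34,ok=T)] out:P1(v=0); bubbles=2
Tick 6: [PARSE:-, VALIDATE:-, TRANSFORM:P3(v=0,ok=F), EMIT:-] out:P2(v=34); bubbles=3
Tick 7: [PARSE:-, VALIDATE:-, TRANSFORM:-, EMIT:P3(v=0,ok=F)] out:-; bubbles=3
Tick 8: [PARSE:-, VALIDATE:-, TRANSFORM:-, EMIT:-] out:P3(v=0); bubbles=4
Total bubble-slots: 20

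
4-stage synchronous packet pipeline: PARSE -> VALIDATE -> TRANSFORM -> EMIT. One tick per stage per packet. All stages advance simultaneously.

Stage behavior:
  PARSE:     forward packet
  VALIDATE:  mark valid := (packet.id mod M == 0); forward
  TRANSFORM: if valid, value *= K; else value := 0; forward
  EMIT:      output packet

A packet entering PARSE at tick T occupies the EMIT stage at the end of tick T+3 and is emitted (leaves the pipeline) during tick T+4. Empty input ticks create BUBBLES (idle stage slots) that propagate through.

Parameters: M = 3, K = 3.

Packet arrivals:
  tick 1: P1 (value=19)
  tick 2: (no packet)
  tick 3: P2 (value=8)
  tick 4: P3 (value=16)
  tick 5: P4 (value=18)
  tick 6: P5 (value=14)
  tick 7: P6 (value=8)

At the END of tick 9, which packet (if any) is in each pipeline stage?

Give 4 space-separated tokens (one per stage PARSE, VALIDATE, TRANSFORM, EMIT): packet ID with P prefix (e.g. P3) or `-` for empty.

Answer: - - P6 P5

Derivation:
Tick 1: [PARSE:P1(v=19,ok=F), VALIDATE:-, TRANSFORM:-, EMIT:-] out:-; in:P1
Tick 2: [PARSE:-, VALIDATE:P1(v=19,ok=F), TRANSFORM:-, EMIT:-] out:-; in:-
Tick 3: [PARSE:P2(v=8,ok=F), VALIDATE:-, TRANSFORM:P1(v=0,ok=F), EMIT:-] out:-; in:P2
Tick 4: [PARSE:P3(v=16,ok=F), VALIDATE:P2(v=8,ok=F), TRANSFORM:-, EMIT:P1(v=0,ok=F)] out:-; in:P3
Tick 5: [PARSE:P4(v=18,ok=F), VALIDATE:P3(v=16,ok=T), TRANSFORM:P2(v=0,ok=F), EMIT:-] out:P1(v=0); in:P4
Tick 6: [PARSE:P5(v=14,ok=F), VALIDATE:P4(v=18,ok=F), TRANSFORM:P3(v=48,ok=T), EMIT:P2(v=0,ok=F)] out:-; in:P5
Tick 7: [PARSE:P6(v=8,ok=F), VALIDATE:P5(v=14,ok=F), TRANSFORM:P4(v=0,ok=F), EMIT:P3(v=48,ok=T)] out:P2(v=0); in:P6
Tick 8: [PARSE:-, VALIDATE:P6(v=8,ok=T), TRANSFORM:P5(v=0,ok=F), EMIT:P4(v=0,ok=F)] out:P3(v=48); in:-
Tick 9: [PARSE:-, VALIDATE:-, TRANSFORM:P6(v=24,ok=T), EMIT:P5(v=0,ok=F)] out:P4(v=0); in:-
At end of tick 9: ['-', '-', 'P6', 'P5']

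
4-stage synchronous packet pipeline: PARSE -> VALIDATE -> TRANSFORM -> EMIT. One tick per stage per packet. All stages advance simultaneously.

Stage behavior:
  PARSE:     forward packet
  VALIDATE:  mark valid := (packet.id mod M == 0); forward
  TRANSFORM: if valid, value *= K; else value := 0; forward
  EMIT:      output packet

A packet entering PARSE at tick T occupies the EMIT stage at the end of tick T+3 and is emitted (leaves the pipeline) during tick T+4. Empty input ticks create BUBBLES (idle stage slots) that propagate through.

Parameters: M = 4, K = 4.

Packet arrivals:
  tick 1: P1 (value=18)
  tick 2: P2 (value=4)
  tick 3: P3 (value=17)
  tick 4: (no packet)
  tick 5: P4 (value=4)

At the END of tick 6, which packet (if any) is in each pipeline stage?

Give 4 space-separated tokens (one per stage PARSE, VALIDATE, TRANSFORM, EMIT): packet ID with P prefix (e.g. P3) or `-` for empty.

Answer: - P4 - P3

Derivation:
Tick 1: [PARSE:P1(v=18,ok=F), VALIDATE:-, TRANSFORM:-, EMIT:-] out:-; in:P1
Tick 2: [PARSE:P2(v=4,ok=F), VALIDATE:P1(v=18,ok=F), TRANSFORM:-, EMIT:-] out:-; in:P2
Tick 3: [PARSE:P3(v=17,ok=F), VALIDATE:P2(v=4,ok=F), TRANSFORM:P1(v=0,ok=F), EMIT:-] out:-; in:P3
Tick 4: [PARSE:-, VALIDATE:P3(v=17,ok=F), TRANSFORM:P2(v=0,ok=F), EMIT:P1(v=0,ok=F)] out:-; in:-
Tick 5: [PARSE:P4(v=4,ok=F), VALIDATE:-, TRANSFORM:P3(v=0,ok=F), EMIT:P2(v=0,ok=F)] out:P1(v=0); in:P4
Tick 6: [PARSE:-, VALIDATE:P4(v=4,ok=T), TRANSFORM:-, EMIT:P3(v=0,ok=F)] out:P2(v=0); in:-
At end of tick 6: ['-', 'P4', '-', 'P3']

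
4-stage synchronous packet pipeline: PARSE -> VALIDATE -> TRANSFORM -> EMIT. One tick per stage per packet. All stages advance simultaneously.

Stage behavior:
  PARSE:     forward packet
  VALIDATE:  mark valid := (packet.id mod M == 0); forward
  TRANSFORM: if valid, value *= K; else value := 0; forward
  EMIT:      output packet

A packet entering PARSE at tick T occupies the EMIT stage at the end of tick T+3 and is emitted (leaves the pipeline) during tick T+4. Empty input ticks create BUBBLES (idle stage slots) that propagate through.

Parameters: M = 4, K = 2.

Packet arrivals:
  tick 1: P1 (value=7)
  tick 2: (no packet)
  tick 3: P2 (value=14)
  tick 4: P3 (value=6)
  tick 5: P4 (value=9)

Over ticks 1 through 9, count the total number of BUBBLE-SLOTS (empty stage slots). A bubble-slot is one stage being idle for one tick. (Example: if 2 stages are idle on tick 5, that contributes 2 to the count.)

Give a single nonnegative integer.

Tick 1: [PARSE:P1(v=7,ok=F), VALIDATE:-, TRANSFORM:-, EMIT:-] out:-; bubbles=3
Tick 2: [PARSE:-, VALIDATE:P1(v=7,ok=F), TRANSFORM:-, EMIT:-] out:-; bubbles=3
Tick 3: [PARSE:P2(v=14,ok=F), VALIDATE:-, TRANSFORM:P1(v=0,ok=F), EMIT:-] out:-; bubbles=2
Tick 4: [PARSE:P3(v=6,ok=F), VALIDATE:P2(v=14,ok=F), TRANSFORM:-, EMIT:P1(v=0,ok=F)] out:-; bubbles=1
Tick 5: [PARSE:P4(v=9,ok=F), VALIDATE:P3(v=6,ok=F), TRANSFORM:P2(v=0,ok=F), EMIT:-] out:P1(v=0); bubbles=1
Tick 6: [PARSE:-, VALIDATE:P4(v=9,ok=T), TRANSFORM:P3(v=0,ok=F), EMIT:P2(v=0,ok=F)] out:-; bubbles=1
Tick 7: [PARSE:-, VALIDATE:-, TRANSFORM:P4(v=18,ok=T), EMIT:P3(v=0,ok=F)] out:P2(v=0); bubbles=2
Tick 8: [PARSE:-, VALIDATE:-, TRANSFORM:-, EMIT:P4(v=18,ok=T)] out:P3(v=0); bubbles=3
Tick 9: [PARSE:-, VALIDATE:-, TRANSFORM:-, EMIT:-] out:P4(v=18); bubbles=4
Total bubble-slots: 20

Answer: 20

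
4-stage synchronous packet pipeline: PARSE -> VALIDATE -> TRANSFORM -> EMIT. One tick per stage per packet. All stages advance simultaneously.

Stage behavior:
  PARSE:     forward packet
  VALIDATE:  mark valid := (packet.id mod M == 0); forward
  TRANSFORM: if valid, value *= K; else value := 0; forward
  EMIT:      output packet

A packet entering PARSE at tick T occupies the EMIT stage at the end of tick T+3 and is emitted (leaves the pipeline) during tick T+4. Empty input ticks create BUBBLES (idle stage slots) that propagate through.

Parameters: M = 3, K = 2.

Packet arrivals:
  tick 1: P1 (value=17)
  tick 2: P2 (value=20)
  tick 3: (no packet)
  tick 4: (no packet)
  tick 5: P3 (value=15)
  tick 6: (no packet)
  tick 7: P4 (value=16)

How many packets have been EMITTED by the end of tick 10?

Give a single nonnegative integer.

Tick 1: [PARSE:P1(v=17,ok=F), VALIDATE:-, TRANSFORM:-, EMIT:-] out:-; in:P1
Tick 2: [PARSE:P2(v=20,ok=F), VALIDATE:P1(v=17,ok=F), TRANSFORM:-, EMIT:-] out:-; in:P2
Tick 3: [PARSE:-, VALIDATE:P2(v=20,ok=F), TRANSFORM:P1(v=0,ok=F), EMIT:-] out:-; in:-
Tick 4: [PARSE:-, VALIDATE:-, TRANSFORM:P2(v=0,ok=F), EMIT:P1(v=0,ok=F)] out:-; in:-
Tick 5: [PARSE:P3(v=15,ok=F), VALIDATE:-, TRANSFORM:-, EMIT:P2(v=0,ok=F)] out:P1(v=0); in:P3
Tick 6: [PARSE:-, VALIDATE:P3(v=15,ok=T), TRANSFORM:-, EMIT:-] out:P2(v=0); in:-
Tick 7: [PARSE:P4(v=16,ok=F), VALIDATE:-, TRANSFORM:P3(v=30,ok=T), EMIT:-] out:-; in:P4
Tick 8: [PARSE:-, VALIDATE:P4(v=16,ok=F), TRANSFORM:-, EMIT:P3(v=30,ok=T)] out:-; in:-
Tick 9: [PARSE:-, VALIDATE:-, TRANSFORM:P4(v=0,ok=F), EMIT:-] out:P3(v=30); in:-
Tick 10: [PARSE:-, VALIDATE:-, TRANSFORM:-, EMIT:P4(v=0,ok=F)] out:-; in:-
Emitted by tick 10: ['P1', 'P2', 'P3']

Answer: 3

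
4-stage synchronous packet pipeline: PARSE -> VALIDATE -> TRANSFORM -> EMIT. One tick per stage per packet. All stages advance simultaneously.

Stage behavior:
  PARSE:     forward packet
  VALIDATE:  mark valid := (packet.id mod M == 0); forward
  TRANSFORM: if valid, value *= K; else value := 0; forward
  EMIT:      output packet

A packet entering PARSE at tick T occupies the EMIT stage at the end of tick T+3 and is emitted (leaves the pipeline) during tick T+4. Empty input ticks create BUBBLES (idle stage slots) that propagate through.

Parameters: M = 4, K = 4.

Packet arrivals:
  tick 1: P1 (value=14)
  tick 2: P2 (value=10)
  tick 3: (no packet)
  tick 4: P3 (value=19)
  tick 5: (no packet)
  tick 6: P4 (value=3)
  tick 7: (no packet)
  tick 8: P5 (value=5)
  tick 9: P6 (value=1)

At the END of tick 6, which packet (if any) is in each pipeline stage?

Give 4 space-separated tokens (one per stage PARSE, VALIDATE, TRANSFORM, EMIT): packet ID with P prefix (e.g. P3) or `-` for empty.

Tick 1: [PARSE:P1(v=14,ok=F), VALIDATE:-, TRANSFORM:-, EMIT:-] out:-; in:P1
Tick 2: [PARSE:P2(v=10,ok=F), VALIDATE:P1(v=14,ok=F), TRANSFORM:-, EMIT:-] out:-; in:P2
Tick 3: [PARSE:-, VALIDATE:P2(v=10,ok=F), TRANSFORM:P1(v=0,ok=F), EMIT:-] out:-; in:-
Tick 4: [PARSE:P3(v=19,ok=F), VALIDATE:-, TRANSFORM:P2(v=0,ok=F), EMIT:P1(v=0,ok=F)] out:-; in:P3
Tick 5: [PARSE:-, VALIDATE:P3(v=19,ok=F), TRANSFORM:-, EMIT:P2(v=0,ok=F)] out:P1(v=0); in:-
Tick 6: [PARSE:P4(v=3,ok=F), VALIDATE:-, TRANSFORM:P3(v=0,ok=F), EMIT:-] out:P2(v=0); in:P4
At end of tick 6: ['P4', '-', 'P3', '-']

Answer: P4 - P3 -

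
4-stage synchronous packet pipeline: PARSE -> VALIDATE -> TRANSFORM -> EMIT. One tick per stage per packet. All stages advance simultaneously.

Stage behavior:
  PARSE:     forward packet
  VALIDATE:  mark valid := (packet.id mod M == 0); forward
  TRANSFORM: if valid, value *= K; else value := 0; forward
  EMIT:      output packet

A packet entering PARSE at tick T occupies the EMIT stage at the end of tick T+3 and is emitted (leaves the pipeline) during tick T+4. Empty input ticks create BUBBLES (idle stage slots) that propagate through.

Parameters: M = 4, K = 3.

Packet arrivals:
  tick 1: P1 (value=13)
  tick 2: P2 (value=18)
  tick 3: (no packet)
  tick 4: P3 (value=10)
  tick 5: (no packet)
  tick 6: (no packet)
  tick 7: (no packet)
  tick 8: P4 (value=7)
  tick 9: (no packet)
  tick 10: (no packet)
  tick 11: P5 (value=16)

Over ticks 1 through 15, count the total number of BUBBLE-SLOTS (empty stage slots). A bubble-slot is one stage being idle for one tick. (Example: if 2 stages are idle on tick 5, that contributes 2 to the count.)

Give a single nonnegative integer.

Answer: 40

Derivation:
Tick 1: [PARSE:P1(v=13,ok=F), VALIDATE:-, TRANSFORM:-, EMIT:-] out:-; bubbles=3
Tick 2: [PARSE:P2(v=18,ok=F), VALIDATE:P1(v=13,ok=F), TRANSFORM:-, EMIT:-] out:-; bubbles=2
Tick 3: [PARSE:-, VALIDATE:P2(v=18,ok=F), TRANSFORM:P1(v=0,ok=F), EMIT:-] out:-; bubbles=2
Tick 4: [PARSE:P3(v=10,ok=F), VALIDATE:-, TRANSFORM:P2(v=0,ok=F), EMIT:P1(v=0,ok=F)] out:-; bubbles=1
Tick 5: [PARSE:-, VALIDATE:P3(v=10,ok=F), TRANSFORM:-, EMIT:P2(v=0,ok=F)] out:P1(v=0); bubbles=2
Tick 6: [PARSE:-, VALIDATE:-, TRANSFORM:P3(v=0,ok=F), EMIT:-] out:P2(v=0); bubbles=3
Tick 7: [PARSE:-, VALIDATE:-, TRANSFORM:-, EMIT:P3(v=0,ok=F)] out:-; bubbles=3
Tick 8: [PARSE:P4(v=7,ok=F), VALIDATE:-, TRANSFORM:-, EMIT:-] out:P3(v=0); bubbles=3
Tick 9: [PARSE:-, VALIDATE:P4(v=7,ok=T), TRANSFORM:-, EMIT:-] out:-; bubbles=3
Tick 10: [PARSE:-, VALIDATE:-, TRANSFORM:P4(v=21,ok=T), EMIT:-] out:-; bubbles=3
Tick 11: [PARSE:P5(v=16,ok=F), VALIDATE:-, TRANSFORM:-, EMIT:P4(v=21,ok=T)] out:-; bubbles=2
Tick 12: [PARSE:-, VALIDATE:P5(v=16,ok=F), TRANSFORM:-, EMIT:-] out:P4(v=21); bubbles=3
Tick 13: [PARSE:-, VALIDATE:-, TRANSFORM:P5(v=0,ok=F), EMIT:-] out:-; bubbles=3
Tick 14: [PARSE:-, VALIDATE:-, TRANSFORM:-, EMIT:P5(v=0,ok=F)] out:-; bubbles=3
Tick 15: [PARSE:-, VALIDATE:-, TRANSFORM:-, EMIT:-] out:P5(v=0); bubbles=4
Total bubble-slots: 40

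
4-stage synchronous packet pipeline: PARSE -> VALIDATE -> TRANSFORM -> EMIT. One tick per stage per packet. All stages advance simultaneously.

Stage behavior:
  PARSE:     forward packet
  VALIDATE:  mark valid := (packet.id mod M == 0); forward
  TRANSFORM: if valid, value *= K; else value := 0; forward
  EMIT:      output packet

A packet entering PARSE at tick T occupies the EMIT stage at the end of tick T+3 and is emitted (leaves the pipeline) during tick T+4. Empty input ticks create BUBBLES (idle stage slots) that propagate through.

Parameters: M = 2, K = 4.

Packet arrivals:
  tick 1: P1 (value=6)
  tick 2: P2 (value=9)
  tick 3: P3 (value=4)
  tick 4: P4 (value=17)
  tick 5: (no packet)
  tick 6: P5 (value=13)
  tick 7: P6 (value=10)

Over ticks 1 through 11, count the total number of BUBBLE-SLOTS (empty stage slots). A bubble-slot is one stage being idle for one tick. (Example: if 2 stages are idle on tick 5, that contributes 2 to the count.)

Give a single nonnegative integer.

Tick 1: [PARSE:P1(v=6,ok=F), VALIDATE:-, TRANSFORM:-, EMIT:-] out:-; bubbles=3
Tick 2: [PARSE:P2(v=9,ok=F), VALIDATE:P1(v=6,ok=F), TRANSFORM:-, EMIT:-] out:-; bubbles=2
Tick 3: [PARSE:P3(v=4,ok=F), VALIDATE:P2(v=9,ok=T), TRANSFORM:P1(v=0,ok=F), EMIT:-] out:-; bubbles=1
Tick 4: [PARSE:P4(v=17,ok=F), VALIDATE:P3(v=4,ok=F), TRANSFORM:P2(v=36,ok=T), EMIT:P1(v=0,ok=F)] out:-; bubbles=0
Tick 5: [PARSE:-, VALIDATE:P4(v=17,ok=T), TRANSFORM:P3(v=0,ok=F), EMIT:P2(v=36,ok=T)] out:P1(v=0); bubbles=1
Tick 6: [PARSE:P5(v=13,ok=F), VALIDATE:-, TRANSFORM:P4(v=68,ok=T), EMIT:P3(v=0,ok=F)] out:P2(v=36); bubbles=1
Tick 7: [PARSE:P6(v=10,ok=F), VALIDATE:P5(v=13,ok=F), TRANSFORM:-, EMIT:P4(v=68,ok=T)] out:P3(v=0); bubbles=1
Tick 8: [PARSE:-, VALIDATE:P6(v=10,ok=T), TRANSFORM:P5(v=0,ok=F), EMIT:-] out:P4(v=68); bubbles=2
Tick 9: [PARSE:-, VALIDATE:-, TRANSFORM:P6(v=40,ok=T), EMIT:P5(v=0,ok=F)] out:-; bubbles=2
Tick 10: [PARSE:-, VALIDATE:-, TRANSFORM:-, EMIT:P6(v=40,ok=T)] out:P5(v=0); bubbles=3
Tick 11: [PARSE:-, VALIDATE:-, TRANSFORM:-, EMIT:-] out:P6(v=40); bubbles=4
Total bubble-slots: 20

Answer: 20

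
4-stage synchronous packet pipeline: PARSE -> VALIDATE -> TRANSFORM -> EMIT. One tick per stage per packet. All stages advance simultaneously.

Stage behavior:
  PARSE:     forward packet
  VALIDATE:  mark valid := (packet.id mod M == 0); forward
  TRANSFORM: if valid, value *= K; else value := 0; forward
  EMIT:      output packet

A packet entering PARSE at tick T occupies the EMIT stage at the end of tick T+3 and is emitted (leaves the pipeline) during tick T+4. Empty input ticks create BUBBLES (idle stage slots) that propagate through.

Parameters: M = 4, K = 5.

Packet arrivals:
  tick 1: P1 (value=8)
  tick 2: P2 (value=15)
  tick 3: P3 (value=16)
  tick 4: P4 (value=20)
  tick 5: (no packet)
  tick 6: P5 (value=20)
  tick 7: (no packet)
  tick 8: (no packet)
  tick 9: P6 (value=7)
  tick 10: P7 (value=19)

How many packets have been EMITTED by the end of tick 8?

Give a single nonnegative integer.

Answer: 4

Derivation:
Tick 1: [PARSE:P1(v=8,ok=F), VALIDATE:-, TRANSFORM:-, EMIT:-] out:-; in:P1
Tick 2: [PARSE:P2(v=15,ok=F), VALIDATE:P1(v=8,ok=F), TRANSFORM:-, EMIT:-] out:-; in:P2
Tick 3: [PARSE:P3(v=16,ok=F), VALIDATE:P2(v=15,ok=F), TRANSFORM:P1(v=0,ok=F), EMIT:-] out:-; in:P3
Tick 4: [PARSE:P4(v=20,ok=F), VALIDATE:P3(v=16,ok=F), TRANSFORM:P2(v=0,ok=F), EMIT:P1(v=0,ok=F)] out:-; in:P4
Tick 5: [PARSE:-, VALIDATE:P4(v=20,ok=T), TRANSFORM:P3(v=0,ok=F), EMIT:P2(v=0,ok=F)] out:P1(v=0); in:-
Tick 6: [PARSE:P5(v=20,ok=F), VALIDATE:-, TRANSFORM:P4(v=100,ok=T), EMIT:P3(v=0,ok=F)] out:P2(v=0); in:P5
Tick 7: [PARSE:-, VALIDATE:P5(v=20,ok=F), TRANSFORM:-, EMIT:P4(v=100,ok=T)] out:P3(v=0); in:-
Tick 8: [PARSE:-, VALIDATE:-, TRANSFORM:P5(v=0,ok=F), EMIT:-] out:P4(v=100); in:-
Emitted by tick 8: ['P1', 'P2', 'P3', 'P4']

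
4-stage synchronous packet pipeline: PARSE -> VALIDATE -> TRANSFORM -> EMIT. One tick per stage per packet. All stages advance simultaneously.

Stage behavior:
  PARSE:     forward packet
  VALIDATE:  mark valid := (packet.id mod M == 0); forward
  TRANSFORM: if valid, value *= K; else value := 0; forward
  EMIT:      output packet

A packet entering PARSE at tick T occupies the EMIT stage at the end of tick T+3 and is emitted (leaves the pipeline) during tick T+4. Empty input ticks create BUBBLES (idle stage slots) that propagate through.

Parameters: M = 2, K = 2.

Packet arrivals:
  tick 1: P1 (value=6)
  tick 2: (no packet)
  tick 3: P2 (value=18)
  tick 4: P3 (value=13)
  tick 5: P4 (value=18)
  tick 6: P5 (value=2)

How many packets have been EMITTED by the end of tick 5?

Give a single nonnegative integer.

Tick 1: [PARSE:P1(v=6,ok=F), VALIDATE:-, TRANSFORM:-, EMIT:-] out:-; in:P1
Tick 2: [PARSE:-, VALIDATE:P1(v=6,ok=F), TRANSFORM:-, EMIT:-] out:-; in:-
Tick 3: [PARSE:P2(v=18,ok=F), VALIDATE:-, TRANSFORM:P1(v=0,ok=F), EMIT:-] out:-; in:P2
Tick 4: [PARSE:P3(v=13,ok=F), VALIDATE:P2(v=18,ok=T), TRANSFORM:-, EMIT:P1(v=0,ok=F)] out:-; in:P3
Tick 5: [PARSE:P4(v=18,ok=F), VALIDATE:P3(v=13,ok=F), TRANSFORM:P2(v=36,ok=T), EMIT:-] out:P1(v=0); in:P4
Emitted by tick 5: ['P1']

Answer: 1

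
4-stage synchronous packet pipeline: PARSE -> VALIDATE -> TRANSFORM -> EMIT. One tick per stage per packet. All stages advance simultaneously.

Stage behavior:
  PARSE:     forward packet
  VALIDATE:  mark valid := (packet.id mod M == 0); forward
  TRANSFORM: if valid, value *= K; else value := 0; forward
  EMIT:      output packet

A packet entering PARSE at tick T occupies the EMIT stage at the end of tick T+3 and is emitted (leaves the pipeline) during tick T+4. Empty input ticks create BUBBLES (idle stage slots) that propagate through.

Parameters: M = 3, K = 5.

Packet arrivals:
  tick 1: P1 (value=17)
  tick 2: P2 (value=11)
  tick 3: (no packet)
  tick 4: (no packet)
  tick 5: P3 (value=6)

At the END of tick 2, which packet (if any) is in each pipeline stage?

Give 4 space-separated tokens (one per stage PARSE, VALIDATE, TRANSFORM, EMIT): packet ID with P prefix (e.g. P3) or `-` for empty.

Tick 1: [PARSE:P1(v=17,ok=F), VALIDATE:-, TRANSFORM:-, EMIT:-] out:-; in:P1
Tick 2: [PARSE:P2(v=11,ok=F), VALIDATE:P1(v=17,ok=F), TRANSFORM:-, EMIT:-] out:-; in:P2
At end of tick 2: ['P2', 'P1', '-', '-']

Answer: P2 P1 - -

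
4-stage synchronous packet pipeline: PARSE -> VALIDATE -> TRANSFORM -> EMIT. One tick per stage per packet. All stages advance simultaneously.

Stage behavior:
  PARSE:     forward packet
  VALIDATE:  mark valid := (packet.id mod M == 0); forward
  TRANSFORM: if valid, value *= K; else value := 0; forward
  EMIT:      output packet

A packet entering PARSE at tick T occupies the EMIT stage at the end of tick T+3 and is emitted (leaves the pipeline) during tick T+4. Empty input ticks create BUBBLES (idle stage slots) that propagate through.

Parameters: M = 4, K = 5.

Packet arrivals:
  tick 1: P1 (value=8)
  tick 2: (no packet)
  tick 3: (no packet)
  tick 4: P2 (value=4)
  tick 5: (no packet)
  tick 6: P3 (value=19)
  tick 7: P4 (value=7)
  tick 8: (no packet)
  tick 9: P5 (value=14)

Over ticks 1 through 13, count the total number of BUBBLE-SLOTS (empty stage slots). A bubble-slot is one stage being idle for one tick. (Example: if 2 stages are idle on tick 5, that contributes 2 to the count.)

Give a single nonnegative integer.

Tick 1: [PARSE:P1(v=8,ok=F), VALIDATE:-, TRANSFORM:-, EMIT:-] out:-; bubbles=3
Tick 2: [PARSE:-, VALIDATE:P1(v=8,ok=F), TRANSFORM:-, EMIT:-] out:-; bubbles=3
Tick 3: [PARSE:-, VALIDATE:-, TRANSFORM:P1(v=0,ok=F), EMIT:-] out:-; bubbles=3
Tick 4: [PARSE:P2(v=4,ok=F), VALIDATE:-, TRANSFORM:-, EMIT:P1(v=0,ok=F)] out:-; bubbles=2
Tick 5: [PARSE:-, VALIDATE:P2(v=4,ok=F), TRANSFORM:-, EMIT:-] out:P1(v=0); bubbles=3
Tick 6: [PARSE:P3(v=19,ok=F), VALIDATE:-, TRANSFORM:P2(v=0,ok=F), EMIT:-] out:-; bubbles=2
Tick 7: [PARSE:P4(v=7,ok=F), VALIDATE:P3(v=19,ok=F), TRANSFORM:-, EMIT:P2(v=0,ok=F)] out:-; bubbles=1
Tick 8: [PARSE:-, VALIDATE:P4(v=7,ok=T), TRANSFORM:P3(v=0,ok=F), EMIT:-] out:P2(v=0); bubbles=2
Tick 9: [PARSE:P5(v=14,ok=F), VALIDATE:-, TRANSFORM:P4(v=35,ok=T), EMIT:P3(v=0,ok=F)] out:-; bubbles=1
Tick 10: [PARSE:-, VALIDATE:P5(v=14,ok=F), TRANSFORM:-, EMIT:P4(v=35,ok=T)] out:P3(v=0); bubbles=2
Tick 11: [PARSE:-, VALIDATE:-, TRANSFORM:P5(v=0,ok=F), EMIT:-] out:P4(v=35); bubbles=3
Tick 12: [PARSE:-, VALIDATE:-, TRANSFORM:-, EMIT:P5(v=0,ok=F)] out:-; bubbles=3
Tick 13: [PARSE:-, VALIDATE:-, TRANSFORM:-, EMIT:-] out:P5(v=0); bubbles=4
Total bubble-slots: 32

Answer: 32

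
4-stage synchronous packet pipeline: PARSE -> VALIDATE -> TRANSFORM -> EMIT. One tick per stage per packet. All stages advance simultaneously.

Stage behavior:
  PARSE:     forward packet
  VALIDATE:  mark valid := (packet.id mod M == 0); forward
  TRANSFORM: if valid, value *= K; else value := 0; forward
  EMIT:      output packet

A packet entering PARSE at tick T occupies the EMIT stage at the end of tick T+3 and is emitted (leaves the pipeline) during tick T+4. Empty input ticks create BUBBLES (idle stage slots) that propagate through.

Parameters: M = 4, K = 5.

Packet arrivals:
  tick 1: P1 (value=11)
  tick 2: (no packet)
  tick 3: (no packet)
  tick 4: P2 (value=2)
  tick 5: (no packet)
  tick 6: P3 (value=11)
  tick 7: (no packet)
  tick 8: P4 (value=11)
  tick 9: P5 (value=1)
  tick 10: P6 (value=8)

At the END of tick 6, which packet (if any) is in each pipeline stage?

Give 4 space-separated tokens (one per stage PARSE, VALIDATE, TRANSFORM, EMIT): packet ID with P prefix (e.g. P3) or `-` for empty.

Answer: P3 - P2 -

Derivation:
Tick 1: [PARSE:P1(v=11,ok=F), VALIDATE:-, TRANSFORM:-, EMIT:-] out:-; in:P1
Tick 2: [PARSE:-, VALIDATE:P1(v=11,ok=F), TRANSFORM:-, EMIT:-] out:-; in:-
Tick 3: [PARSE:-, VALIDATE:-, TRANSFORM:P1(v=0,ok=F), EMIT:-] out:-; in:-
Tick 4: [PARSE:P2(v=2,ok=F), VALIDATE:-, TRANSFORM:-, EMIT:P1(v=0,ok=F)] out:-; in:P2
Tick 5: [PARSE:-, VALIDATE:P2(v=2,ok=F), TRANSFORM:-, EMIT:-] out:P1(v=0); in:-
Tick 6: [PARSE:P3(v=11,ok=F), VALIDATE:-, TRANSFORM:P2(v=0,ok=F), EMIT:-] out:-; in:P3
At end of tick 6: ['P3', '-', 'P2', '-']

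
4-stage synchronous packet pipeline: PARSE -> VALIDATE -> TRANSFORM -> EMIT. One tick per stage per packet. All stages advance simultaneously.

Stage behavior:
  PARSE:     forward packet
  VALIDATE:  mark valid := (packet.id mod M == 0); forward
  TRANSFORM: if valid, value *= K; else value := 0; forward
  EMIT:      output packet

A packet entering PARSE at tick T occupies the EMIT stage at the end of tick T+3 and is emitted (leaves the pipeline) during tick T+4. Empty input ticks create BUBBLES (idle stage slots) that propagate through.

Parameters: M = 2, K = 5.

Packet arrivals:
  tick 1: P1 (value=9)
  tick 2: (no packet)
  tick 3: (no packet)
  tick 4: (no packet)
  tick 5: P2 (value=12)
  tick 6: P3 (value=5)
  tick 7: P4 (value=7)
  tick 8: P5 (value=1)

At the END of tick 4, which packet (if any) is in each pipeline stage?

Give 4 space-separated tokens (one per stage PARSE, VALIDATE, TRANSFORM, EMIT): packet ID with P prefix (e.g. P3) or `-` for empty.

Answer: - - - P1

Derivation:
Tick 1: [PARSE:P1(v=9,ok=F), VALIDATE:-, TRANSFORM:-, EMIT:-] out:-; in:P1
Tick 2: [PARSE:-, VALIDATE:P1(v=9,ok=F), TRANSFORM:-, EMIT:-] out:-; in:-
Tick 3: [PARSE:-, VALIDATE:-, TRANSFORM:P1(v=0,ok=F), EMIT:-] out:-; in:-
Tick 4: [PARSE:-, VALIDATE:-, TRANSFORM:-, EMIT:P1(v=0,ok=F)] out:-; in:-
At end of tick 4: ['-', '-', '-', 'P1']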